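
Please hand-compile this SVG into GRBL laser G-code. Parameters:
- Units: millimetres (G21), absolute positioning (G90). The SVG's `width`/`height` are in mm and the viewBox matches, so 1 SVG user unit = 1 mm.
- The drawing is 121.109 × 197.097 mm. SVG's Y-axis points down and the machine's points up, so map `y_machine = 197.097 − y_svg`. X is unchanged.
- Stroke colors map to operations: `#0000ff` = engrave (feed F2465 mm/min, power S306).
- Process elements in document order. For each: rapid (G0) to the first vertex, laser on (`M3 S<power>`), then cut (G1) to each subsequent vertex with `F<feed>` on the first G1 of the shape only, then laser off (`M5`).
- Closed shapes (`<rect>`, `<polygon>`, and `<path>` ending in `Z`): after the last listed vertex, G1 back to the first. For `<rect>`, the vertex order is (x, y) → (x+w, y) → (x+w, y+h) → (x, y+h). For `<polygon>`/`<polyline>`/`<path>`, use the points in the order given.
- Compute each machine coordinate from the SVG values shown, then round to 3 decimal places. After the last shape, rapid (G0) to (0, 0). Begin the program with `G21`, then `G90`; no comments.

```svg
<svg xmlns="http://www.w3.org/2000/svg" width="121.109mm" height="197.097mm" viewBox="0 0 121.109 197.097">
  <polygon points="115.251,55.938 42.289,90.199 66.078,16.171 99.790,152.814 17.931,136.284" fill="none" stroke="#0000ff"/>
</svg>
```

G21
G90
G0 X115.251 Y141.159
M3 S306
G1 X42.289 Y106.898 F2465
G1 X66.078 Y180.926
G1 X99.790 Y44.283
G1 X17.931 Y60.813
G1 X115.251 Y141.159
M5
G0 X0.000 Y0.000

viewBox `0 0 121.109 197.097` with mm width/height → 1 unit = 1 mm. Flip: y_m = 197.097 − y_svg.

**Shape 1** — `<polygon>` closed polygon, stroke `#0000ff` → engrave (S306, F2465). Machine vertices: (115.251,141.159) → (42.289,106.898) → (66.078,180.926) → (99.790,44.283) → (17.931,60.813) → (115.251,141.159). Closed: final G1 returns to the first vertex.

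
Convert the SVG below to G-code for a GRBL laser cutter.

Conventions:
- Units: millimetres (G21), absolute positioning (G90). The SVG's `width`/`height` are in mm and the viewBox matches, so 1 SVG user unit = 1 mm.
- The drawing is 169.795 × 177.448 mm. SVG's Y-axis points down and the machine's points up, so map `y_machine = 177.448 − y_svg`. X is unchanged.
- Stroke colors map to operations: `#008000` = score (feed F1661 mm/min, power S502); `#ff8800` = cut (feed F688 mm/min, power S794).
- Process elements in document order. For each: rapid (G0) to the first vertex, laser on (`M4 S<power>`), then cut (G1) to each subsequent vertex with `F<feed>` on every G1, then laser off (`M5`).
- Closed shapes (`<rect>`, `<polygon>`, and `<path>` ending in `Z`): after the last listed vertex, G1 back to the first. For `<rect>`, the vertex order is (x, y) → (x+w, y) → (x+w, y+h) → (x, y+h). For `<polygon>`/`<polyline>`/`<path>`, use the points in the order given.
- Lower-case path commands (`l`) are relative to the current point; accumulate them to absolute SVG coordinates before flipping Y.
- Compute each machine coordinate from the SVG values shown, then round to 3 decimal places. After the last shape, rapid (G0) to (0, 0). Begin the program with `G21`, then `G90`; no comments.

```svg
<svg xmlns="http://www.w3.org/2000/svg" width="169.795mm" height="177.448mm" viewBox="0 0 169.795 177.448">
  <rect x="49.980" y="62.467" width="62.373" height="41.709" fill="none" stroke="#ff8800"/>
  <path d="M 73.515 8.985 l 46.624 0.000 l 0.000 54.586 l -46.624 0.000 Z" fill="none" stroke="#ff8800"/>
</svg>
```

1 u = 1 mm; y_m = 177.448 − y.

[1] `<rect>` rectangle, #ff8800→cut S794 F688: (49.980,114.981) → (112.353,114.981) → (112.353,73.272) → (49.980,73.272) → (49.980,114.981) (closed)

[2] `<path>` rectangle, #ff8800→cut S794 F688: (73.515,168.463) → (120.139,168.463) → (120.139,113.877) → (73.515,113.877) → (73.515,168.463) (closed)

G21
G90
G0 X49.980 Y114.981
M4 S794
G1 X112.353 Y114.981 F688
G1 X112.353 Y73.272 F688
G1 X49.980 Y73.272 F688
G1 X49.980 Y114.981 F688
M5
G0 X73.515 Y168.463
M4 S794
G1 X120.139 Y168.463 F688
G1 X120.139 Y113.877 F688
G1 X73.515 Y113.877 F688
G1 X73.515 Y168.463 F688
M5
G0 X0.000 Y0.000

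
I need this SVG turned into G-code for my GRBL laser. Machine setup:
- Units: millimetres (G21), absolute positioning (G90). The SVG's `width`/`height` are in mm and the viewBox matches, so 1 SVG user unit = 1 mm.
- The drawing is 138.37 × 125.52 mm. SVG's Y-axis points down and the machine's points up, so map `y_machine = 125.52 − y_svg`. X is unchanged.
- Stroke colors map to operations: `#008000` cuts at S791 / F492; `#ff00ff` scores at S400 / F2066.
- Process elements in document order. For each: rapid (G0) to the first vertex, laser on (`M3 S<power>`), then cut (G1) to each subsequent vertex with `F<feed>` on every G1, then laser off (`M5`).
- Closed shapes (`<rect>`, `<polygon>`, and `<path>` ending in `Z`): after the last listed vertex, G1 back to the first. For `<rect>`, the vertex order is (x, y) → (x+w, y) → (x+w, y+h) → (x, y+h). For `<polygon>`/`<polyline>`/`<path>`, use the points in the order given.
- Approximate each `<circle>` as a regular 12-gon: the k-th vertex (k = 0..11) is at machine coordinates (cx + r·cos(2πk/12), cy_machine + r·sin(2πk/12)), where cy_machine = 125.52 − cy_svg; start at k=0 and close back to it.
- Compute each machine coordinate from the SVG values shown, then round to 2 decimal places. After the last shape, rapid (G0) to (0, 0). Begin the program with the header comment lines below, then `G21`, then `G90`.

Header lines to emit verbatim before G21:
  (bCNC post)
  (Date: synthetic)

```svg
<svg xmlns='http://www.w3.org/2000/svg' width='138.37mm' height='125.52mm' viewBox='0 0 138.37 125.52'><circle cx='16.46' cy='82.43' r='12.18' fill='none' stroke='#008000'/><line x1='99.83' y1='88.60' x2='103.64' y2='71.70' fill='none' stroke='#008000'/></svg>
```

(bCNC post)
(Date: synthetic)
G21
G90
G0 X28.64 Y43.09
M3 S791
G1 X27.01 Y49.18 F492
G1 X22.55 Y53.64 F492
G1 X16.46 Y55.27 F492
G1 X10.37 Y53.64 F492
G1 X5.91 Y49.18 F492
G1 X4.28 Y43.09 F492
G1 X5.91 Y37.00 F492
G1 X10.37 Y32.54 F492
G1 X16.46 Y30.91 F492
G1 X22.55 Y32.54 F492
G1 X27.01 Y37.00 F492
G1 X28.64 Y43.09 F492
M5
G0 X99.83 Y36.92
M3 S791
G1 X103.64 Y53.82 F492
M5
G0 X0.00 Y0.00

1 u = 1 mm; y_m = 125.52 − y.

[1] `<circle>` circle, #008000→cut S791 F492: (28.64,43.09) → (27.01,49.18) → (22.55,53.64) → (16.46,55.27) → (10.37,53.64) → (5.91,49.18) → (4.28,43.09) → (5.91,37.00) → (10.37,32.54) → (16.46,30.91) → (22.55,32.54) → (27.01,37.00) → (28.64,43.09) (closed)

[2] `<line>` line segment, #008000→cut S791 F492: (99.83,36.92) → (103.64,53.82)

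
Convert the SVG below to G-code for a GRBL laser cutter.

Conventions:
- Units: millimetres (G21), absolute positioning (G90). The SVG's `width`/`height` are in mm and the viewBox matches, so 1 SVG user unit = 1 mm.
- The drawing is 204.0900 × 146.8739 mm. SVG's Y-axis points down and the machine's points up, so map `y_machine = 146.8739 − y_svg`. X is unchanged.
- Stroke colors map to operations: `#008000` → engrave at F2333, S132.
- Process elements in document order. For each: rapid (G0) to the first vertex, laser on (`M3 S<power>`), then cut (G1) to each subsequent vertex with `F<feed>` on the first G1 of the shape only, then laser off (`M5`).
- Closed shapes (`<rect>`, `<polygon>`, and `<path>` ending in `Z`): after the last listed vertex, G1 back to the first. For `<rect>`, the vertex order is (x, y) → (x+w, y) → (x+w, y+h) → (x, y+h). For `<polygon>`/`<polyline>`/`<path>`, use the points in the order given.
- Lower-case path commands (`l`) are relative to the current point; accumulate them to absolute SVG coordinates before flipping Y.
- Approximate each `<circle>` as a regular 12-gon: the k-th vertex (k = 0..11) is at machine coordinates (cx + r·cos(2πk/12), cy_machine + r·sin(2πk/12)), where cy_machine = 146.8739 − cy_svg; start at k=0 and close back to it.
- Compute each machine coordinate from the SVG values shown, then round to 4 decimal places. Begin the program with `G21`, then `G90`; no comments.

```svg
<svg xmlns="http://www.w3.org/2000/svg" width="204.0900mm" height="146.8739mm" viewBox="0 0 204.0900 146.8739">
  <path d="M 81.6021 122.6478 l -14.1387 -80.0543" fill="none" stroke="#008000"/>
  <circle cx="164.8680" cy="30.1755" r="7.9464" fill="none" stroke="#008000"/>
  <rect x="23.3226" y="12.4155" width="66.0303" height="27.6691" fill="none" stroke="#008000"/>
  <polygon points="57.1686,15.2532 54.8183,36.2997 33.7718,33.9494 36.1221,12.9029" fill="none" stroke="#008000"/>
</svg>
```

Since the viewBox matches the mm dimensions, user units are millimetres directly. The only transform is the Y-flip y_m = 146.8739 − y_svg.

Shape 1 is a line segment drawn with `<path>`. Its stroke #008000 means engrave at S132, F2333. After flipping Y the toolpath is (81.6021,24.2261) → (67.4634,104.2804).

Shape 2 is a circle drawn with `<circle>`. Its stroke #008000 means engrave at S132, F2333. After flipping Y the toolpath is (172.8144,116.6984) → (171.7498,120.6716) → (168.8412,123.5802) → (164.8680,124.6448) → (160.8948,123.5802) → (157.9862,120.6716) → (156.9216,116.6984) → (157.9862,112.7252) → (160.8948,109.8166) → (164.8680,108.7520) → (168.8412,109.8166) → (171.7498,112.7252) → (172.8144,116.6984), returning to the start.

Shape 3 is a rectangle drawn with `<rect>`. Its stroke #008000 means engrave at S132, F2333. After flipping Y the toolpath is (23.3226,134.4584) → (89.3529,134.4584) → (89.3529,106.7893) → (23.3226,106.7893) → (23.3226,134.4584), returning to the start.

Shape 4 is a regular polygon drawn with `<polygon>`. Its stroke #008000 means engrave at S132, F2333. After flipping Y the toolpath is (57.1686,131.6207) → (54.8183,110.5742) → (33.7718,112.9245) → (36.1221,133.9710) → (57.1686,131.6207), returning to the start.

G21
G90
G0 X81.6021 Y24.2261
M3 S132
G1 X67.4634 Y104.2804 F2333
M5
G0 X172.8144 Y116.6984
M3 S132
G1 X171.7498 Y120.6716 F2333
G1 X168.8412 Y123.5802
G1 X164.8680 Y124.6448
G1 X160.8948 Y123.5802
G1 X157.9862 Y120.6716
G1 X156.9216 Y116.6984
G1 X157.9862 Y112.7252
G1 X160.8948 Y109.8166
G1 X164.8680 Y108.7520
G1 X168.8412 Y109.8166
G1 X171.7498 Y112.7252
G1 X172.8144 Y116.6984
M5
G0 X23.3226 Y134.4584
M3 S132
G1 X89.3529 Y134.4584 F2333
G1 X89.3529 Y106.7893
G1 X23.3226 Y106.7893
G1 X23.3226 Y134.4584
M5
G0 X57.1686 Y131.6207
M3 S132
G1 X54.8183 Y110.5742 F2333
G1 X33.7718 Y112.9245
G1 X36.1221 Y133.9710
G1 X57.1686 Y131.6207
M5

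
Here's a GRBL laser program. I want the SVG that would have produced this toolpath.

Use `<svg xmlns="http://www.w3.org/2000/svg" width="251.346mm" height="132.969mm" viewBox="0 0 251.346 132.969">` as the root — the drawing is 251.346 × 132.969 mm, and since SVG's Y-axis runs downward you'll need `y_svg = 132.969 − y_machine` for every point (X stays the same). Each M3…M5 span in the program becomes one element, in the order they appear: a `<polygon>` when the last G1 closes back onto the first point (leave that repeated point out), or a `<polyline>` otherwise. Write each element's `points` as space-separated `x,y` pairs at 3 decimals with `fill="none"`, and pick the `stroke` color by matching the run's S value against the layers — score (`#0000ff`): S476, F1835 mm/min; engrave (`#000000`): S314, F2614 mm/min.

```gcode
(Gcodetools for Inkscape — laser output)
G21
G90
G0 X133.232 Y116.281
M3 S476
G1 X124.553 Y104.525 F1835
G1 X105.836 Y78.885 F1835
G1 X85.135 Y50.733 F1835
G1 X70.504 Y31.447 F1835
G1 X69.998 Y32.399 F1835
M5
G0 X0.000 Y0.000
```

<svg xmlns="http://www.w3.org/2000/svg" width="251.346mm" height="132.969mm" viewBox="0 0 251.346 132.969">
  <polyline points="133.232,16.688 124.553,28.444 105.836,54.084 85.135,82.236 70.504,101.522 69.998,100.570" fill="none" stroke="#0000ff"/>
</svg>

Each laser-on run becomes one SVG element. Flip Y back into SVG space with y_svg = 132.969 − y_machine. Every run uses S476, so all elements get stroke `#0000ff` (score).

Run 1: The run is open, so emit a `<polyline>` with points (Y-flipped): 133.232,16.688 124.553,28.444 105.836,54.084 85.135,82.236 70.504,101.522 69.998,100.570.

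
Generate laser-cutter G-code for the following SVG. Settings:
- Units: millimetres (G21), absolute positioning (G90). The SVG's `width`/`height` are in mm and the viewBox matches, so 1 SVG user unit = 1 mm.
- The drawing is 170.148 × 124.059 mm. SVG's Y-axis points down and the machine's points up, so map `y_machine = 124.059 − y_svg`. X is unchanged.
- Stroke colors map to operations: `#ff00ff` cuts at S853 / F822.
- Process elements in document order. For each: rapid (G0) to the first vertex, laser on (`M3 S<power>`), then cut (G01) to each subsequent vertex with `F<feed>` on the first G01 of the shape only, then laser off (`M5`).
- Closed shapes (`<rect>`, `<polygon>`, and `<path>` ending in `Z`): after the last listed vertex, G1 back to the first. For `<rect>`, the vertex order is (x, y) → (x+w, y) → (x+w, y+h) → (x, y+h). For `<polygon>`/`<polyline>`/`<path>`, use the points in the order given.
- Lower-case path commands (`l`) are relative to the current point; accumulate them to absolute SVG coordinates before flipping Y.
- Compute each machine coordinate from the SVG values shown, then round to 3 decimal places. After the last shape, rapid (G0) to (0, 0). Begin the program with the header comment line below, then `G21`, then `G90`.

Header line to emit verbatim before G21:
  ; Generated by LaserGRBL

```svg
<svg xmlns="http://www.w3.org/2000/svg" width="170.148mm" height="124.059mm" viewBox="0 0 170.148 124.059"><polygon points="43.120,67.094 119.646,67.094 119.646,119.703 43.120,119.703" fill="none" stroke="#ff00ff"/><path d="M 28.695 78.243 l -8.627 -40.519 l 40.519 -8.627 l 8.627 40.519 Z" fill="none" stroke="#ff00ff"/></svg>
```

viewBox `0 0 170.148 124.059` with mm width/height → 1 unit = 1 mm. Flip: y_m = 124.059 − y_svg.

**Shape 1** — `<polygon>` rectangle, stroke `#ff00ff` → cut (S853, F822). Machine vertices: (43.120,56.965) → (119.646,56.965) → (119.646,4.356) → (43.120,4.356) → (43.120,56.965). Closed: final G1 returns to the first vertex.

**Shape 2** — `<path>` regular polygon, stroke `#ff00ff` → cut (S853, F822). Machine vertices: (28.695,45.816) → (20.068,86.335) → (60.587,94.962) → (69.214,54.443) → (28.695,45.816). Closed: final G1 returns to the first vertex.

; Generated by LaserGRBL
G21
G90
G0 X43.120 Y56.965
M3 S853
G01 X119.646 Y56.965 F822
G01 X119.646 Y4.356
G01 X43.120 Y4.356
G01 X43.120 Y56.965
M5
G0 X28.695 Y45.816
M3 S853
G01 X20.068 Y86.335 F822
G01 X60.587 Y94.962
G01 X69.214 Y54.443
G01 X28.695 Y45.816
M5
G0 X0.000 Y0.000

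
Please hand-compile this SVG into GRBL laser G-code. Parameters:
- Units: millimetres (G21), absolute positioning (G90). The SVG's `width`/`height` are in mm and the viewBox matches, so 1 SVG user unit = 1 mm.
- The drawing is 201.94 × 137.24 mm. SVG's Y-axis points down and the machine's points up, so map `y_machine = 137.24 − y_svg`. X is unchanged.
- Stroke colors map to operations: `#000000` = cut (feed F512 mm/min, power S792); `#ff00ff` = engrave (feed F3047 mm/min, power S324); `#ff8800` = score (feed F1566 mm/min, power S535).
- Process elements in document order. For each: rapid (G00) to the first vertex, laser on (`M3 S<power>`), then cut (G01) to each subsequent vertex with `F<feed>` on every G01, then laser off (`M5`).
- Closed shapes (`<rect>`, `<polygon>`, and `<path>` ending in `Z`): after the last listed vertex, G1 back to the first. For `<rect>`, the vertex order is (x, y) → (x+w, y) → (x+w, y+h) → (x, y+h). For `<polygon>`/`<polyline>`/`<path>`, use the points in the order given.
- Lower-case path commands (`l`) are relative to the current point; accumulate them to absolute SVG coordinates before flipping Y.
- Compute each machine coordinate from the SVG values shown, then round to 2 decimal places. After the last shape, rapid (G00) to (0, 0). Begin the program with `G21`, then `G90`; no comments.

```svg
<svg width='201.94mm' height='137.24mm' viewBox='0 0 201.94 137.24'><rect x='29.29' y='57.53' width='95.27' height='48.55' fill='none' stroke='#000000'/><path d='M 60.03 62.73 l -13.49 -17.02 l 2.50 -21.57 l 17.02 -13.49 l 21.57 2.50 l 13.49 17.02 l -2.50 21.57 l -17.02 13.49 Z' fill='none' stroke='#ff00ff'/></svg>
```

Since the viewBox matches the mm dimensions, user units are millimetres directly. The only transform is the Y-flip y_m = 137.24 − y_svg.

Shape 1 is a rectangle drawn with `<rect>`. Its stroke #000000 means cut at S792, F512. After flipping Y the toolpath is (29.29,79.71) → (124.56,79.71) → (124.56,31.16) → (29.29,31.16) → (29.29,79.71), returning to the start.

Shape 2 is a regular polygon drawn with `<path>`. Its stroke #ff00ff means engrave at S324, F3047. After flipping Y the toolpath is (60.03,74.51) → (46.54,91.53) → (49.04,113.10) → (66.06,126.59) → (87.63,124.09) → (101.12,107.07) → (98.62,85.50) → (81.60,72.01) → (60.03,74.51), returning to the start.

G21
G90
G00 X29.29 Y79.71
M3 S792
G01 X124.56 Y79.71 F512
G01 X124.56 Y31.16 F512
G01 X29.29 Y31.16 F512
G01 X29.29 Y79.71 F512
M5
G00 X60.03 Y74.51
M3 S324
G01 X46.54 Y91.53 F3047
G01 X49.04 Y113.10 F3047
G01 X66.06 Y126.59 F3047
G01 X87.63 Y124.09 F3047
G01 X101.12 Y107.07 F3047
G01 X98.62 Y85.50 F3047
G01 X81.60 Y72.01 F3047
G01 X60.03 Y74.51 F3047
M5
G00 X0.00 Y0.00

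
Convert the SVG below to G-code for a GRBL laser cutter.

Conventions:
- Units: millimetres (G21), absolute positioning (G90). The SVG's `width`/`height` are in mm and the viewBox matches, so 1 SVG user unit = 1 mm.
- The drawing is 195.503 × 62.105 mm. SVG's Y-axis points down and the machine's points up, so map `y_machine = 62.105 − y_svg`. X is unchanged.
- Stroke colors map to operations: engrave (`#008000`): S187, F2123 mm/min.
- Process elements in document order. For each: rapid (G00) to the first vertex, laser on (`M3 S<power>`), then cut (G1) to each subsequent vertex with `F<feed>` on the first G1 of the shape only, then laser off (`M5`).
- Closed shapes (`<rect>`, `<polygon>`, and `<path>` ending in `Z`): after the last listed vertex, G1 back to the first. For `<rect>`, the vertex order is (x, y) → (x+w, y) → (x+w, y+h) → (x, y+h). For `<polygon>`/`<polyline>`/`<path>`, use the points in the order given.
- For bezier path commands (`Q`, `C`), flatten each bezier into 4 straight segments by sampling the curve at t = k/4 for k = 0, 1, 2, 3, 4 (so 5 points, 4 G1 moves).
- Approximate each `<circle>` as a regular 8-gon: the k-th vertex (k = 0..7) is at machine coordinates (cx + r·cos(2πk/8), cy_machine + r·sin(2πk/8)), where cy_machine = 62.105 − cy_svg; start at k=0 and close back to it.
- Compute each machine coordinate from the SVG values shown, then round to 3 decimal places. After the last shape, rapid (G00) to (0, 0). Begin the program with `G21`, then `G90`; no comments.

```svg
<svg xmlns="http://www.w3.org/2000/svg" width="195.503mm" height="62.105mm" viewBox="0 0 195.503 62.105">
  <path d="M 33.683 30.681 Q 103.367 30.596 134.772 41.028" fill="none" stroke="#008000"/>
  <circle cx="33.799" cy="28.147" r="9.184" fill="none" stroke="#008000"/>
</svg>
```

G21
G90
G00 X33.683 Y31.424
M3 S187
G1 X66.133 Y30.809 F2123
G1 X93.797 Y28.880
G1 X116.677 Y25.636
G1 X134.772 Y21.077
M5
G00 X42.983 Y33.958
M3 S187
G1 X40.293 Y40.452 F2123
G1 X33.799 Y43.142
G1 X27.305 Y40.452
G1 X24.615 Y33.958
G1 X27.305 Y27.464
G1 X33.799 Y24.774
G1 X40.293 Y27.464
G1 X42.983 Y33.958
M5
G00 X0.000 Y0.000

viewBox `0 0 195.503 62.105` with mm width/height → 1 unit = 1 mm. Flip: y_m = 62.105 − y_svg.

**Shape 1** — `<path>` quadratic bezier, stroke `#008000` → engrave (S187, F2123). Control points (SVG): P0=(33.683,30.681), P1=(103.367,30.596), P2=(134.772,41.028); sampled at t=k/4. Machine vertices: (33.683,31.424) → (66.133,30.809) → (93.797,28.880) → (116.677,25.636) → (134.772,21.077). Open path.

**Shape 2** — `<circle>` circle, stroke `#008000` → engrave (S187, F2123). Machine vertices: (42.983,33.958) → (40.293,40.452) → (33.799,43.142) → (27.305,40.452) → (24.615,33.958) → (27.305,27.464) → (33.799,24.774) → (40.293,27.464) → (42.983,33.958). Closed: final G1 returns to the first vertex.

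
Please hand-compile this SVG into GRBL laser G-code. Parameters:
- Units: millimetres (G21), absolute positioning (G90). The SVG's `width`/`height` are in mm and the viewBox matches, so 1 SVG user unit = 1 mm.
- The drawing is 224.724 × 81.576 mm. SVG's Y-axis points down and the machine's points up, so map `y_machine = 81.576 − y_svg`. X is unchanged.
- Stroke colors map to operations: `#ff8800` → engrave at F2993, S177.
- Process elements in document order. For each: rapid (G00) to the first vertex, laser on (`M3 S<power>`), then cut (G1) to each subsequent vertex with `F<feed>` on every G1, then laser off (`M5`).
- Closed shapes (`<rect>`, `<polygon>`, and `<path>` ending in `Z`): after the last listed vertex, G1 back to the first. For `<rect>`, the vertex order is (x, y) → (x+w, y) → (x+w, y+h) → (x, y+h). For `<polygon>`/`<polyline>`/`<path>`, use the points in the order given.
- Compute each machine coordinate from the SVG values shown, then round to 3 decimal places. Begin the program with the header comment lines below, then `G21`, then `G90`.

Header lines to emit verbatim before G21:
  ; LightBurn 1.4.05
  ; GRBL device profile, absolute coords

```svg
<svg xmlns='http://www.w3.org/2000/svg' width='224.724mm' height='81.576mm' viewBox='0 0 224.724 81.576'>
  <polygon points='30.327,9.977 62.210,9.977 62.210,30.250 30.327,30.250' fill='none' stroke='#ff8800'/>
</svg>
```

; LightBurn 1.4.05
; GRBL device profile, absolute coords
G21
G90
G00 X30.327 Y71.599
M3 S177
G1 X62.210 Y71.599 F2993
G1 X62.210 Y51.326 F2993
G1 X30.327 Y51.326 F2993
G1 X30.327 Y71.599 F2993
M5

1 u = 1 mm; y_m = 81.576 − y.

[1] `<polygon>` rectangle, #ff8800→engrave S177 F2993: (30.327,71.599) → (62.210,71.599) → (62.210,51.326) → (30.327,51.326) → (30.327,71.599) (closed)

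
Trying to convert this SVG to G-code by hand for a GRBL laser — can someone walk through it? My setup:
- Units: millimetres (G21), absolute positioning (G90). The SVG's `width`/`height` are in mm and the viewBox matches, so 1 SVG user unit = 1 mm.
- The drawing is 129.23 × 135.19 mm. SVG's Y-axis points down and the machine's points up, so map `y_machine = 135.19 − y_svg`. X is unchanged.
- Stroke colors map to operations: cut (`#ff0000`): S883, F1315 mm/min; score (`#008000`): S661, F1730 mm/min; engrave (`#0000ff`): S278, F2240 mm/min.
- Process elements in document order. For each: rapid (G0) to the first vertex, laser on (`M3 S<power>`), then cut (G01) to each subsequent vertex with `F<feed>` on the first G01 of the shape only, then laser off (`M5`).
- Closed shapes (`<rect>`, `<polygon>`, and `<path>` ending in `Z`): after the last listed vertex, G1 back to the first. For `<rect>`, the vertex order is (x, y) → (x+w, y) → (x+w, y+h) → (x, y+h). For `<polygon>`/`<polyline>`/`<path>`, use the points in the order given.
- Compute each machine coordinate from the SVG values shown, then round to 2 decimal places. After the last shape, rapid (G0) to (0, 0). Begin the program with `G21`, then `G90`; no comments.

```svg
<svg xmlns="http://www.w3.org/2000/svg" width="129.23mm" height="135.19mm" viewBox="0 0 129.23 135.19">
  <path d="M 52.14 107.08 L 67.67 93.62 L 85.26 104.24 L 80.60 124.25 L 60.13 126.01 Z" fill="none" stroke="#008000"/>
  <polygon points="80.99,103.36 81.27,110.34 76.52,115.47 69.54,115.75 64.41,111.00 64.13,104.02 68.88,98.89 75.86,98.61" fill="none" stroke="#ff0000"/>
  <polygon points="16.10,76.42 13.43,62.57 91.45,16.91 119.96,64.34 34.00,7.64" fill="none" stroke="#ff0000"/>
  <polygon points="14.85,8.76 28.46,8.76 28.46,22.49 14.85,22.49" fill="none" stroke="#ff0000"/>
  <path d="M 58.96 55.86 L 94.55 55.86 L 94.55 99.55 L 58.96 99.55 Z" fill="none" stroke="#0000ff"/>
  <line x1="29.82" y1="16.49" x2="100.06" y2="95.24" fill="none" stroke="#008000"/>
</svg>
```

Since the viewBox matches the mm dimensions, user units are millimetres directly. The only transform is the Y-flip y_m = 135.19 − y_svg.

Shape 1 is a regular polygon drawn with `<path>`. Its stroke #008000 means score at S661, F1730. After flipping Y the toolpath is (52.14,28.11) → (67.67,41.57) → (85.26,30.95) → (80.60,10.94) → (60.13,9.18) → (52.14,28.11), returning to the start.

Shape 2 is a regular polygon drawn with `<polygon>`. Its stroke #ff0000 means cut at S883, F1315. After flipping Y the toolpath is (80.99,31.83) → (81.27,24.85) → (76.52,19.72) → (69.54,19.44) → (64.41,24.19) → (64.13,31.17) → (68.88,36.30) → (75.86,36.58) → (80.99,31.83), returning to the start.

Shape 3 is a closed polygon drawn with `<polygon>`. Its stroke #ff0000 means cut at S883, F1315. After flipping Y the toolpath is (16.10,58.77) → (13.43,72.62) → (91.45,118.28) → (119.96,70.85) → (34.00,127.55) → (16.10,58.77), returning to the start.

Shape 4 is a rectangle drawn with `<polygon>`. Its stroke #ff0000 means cut at S883, F1315. After flipping Y the toolpath is (14.85,126.43) → (28.46,126.43) → (28.46,112.70) → (14.85,112.70) → (14.85,126.43), returning to the start.

Shape 5 is a rectangle drawn with `<path>`. Its stroke #0000ff means engrave at S278, F2240. After flipping Y the toolpath is (58.96,79.33) → (94.55,79.33) → (94.55,35.64) → (58.96,35.64) → (58.96,79.33), returning to the start.

Shape 6 is a line segment drawn with `<line>`. Its stroke #008000 means score at S661, F1730. After flipping Y the toolpath is (29.82,118.70) → (100.06,39.95).

G21
G90
G0 X52.14 Y28.11
M3 S661
G01 X67.67 Y41.57 F1730
G01 X85.26 Y30.95
G01 X80.60 Y10.94
G01 X60.13 Y9.18
G01 X52.14 Y28.11
M5
G0 X80.99 Y31.83
M3 S883
G01 X81.27 Y24.85 F1315
G01 X76.52 Y19.72
G01 X69.54 Y19.44
G01 X64.41 Y24.19
G01 X64.13 Y31.17
G01 X68.88 Y36.30
G01 X75.86 Y36.58
G01 X80.99 Y31.83
M5
G0 X16.10 Y58.77
M3 S883
G01 X13.43 Y72.62 F1315
G01 X91.45 Y118.28
G01 X119.96 Y70.85
G01 X34.00 Y127.55
G01 X16.10 Y58.77
M5
G0 X14.85 Y126.43
M3 S883
G01 X28.46 Y126.43 F1315
G01 X28.46 Y112.70
G01 X14.85 Y112.70
G01 X14.85 Y126.43
M5
G0 X58.96 Y79.33
M3 S278
G01 X94.55 Y79.33 F2240
G01 X94.55 Y35.64
G01 X58.96 Y35.64
G01 X58.96 Y79.33
M5
G0 X29.82 Y118.70
M3 S661
G01 X100.06 Y39.95 F1730
M5
G0 X0.00 Y0.00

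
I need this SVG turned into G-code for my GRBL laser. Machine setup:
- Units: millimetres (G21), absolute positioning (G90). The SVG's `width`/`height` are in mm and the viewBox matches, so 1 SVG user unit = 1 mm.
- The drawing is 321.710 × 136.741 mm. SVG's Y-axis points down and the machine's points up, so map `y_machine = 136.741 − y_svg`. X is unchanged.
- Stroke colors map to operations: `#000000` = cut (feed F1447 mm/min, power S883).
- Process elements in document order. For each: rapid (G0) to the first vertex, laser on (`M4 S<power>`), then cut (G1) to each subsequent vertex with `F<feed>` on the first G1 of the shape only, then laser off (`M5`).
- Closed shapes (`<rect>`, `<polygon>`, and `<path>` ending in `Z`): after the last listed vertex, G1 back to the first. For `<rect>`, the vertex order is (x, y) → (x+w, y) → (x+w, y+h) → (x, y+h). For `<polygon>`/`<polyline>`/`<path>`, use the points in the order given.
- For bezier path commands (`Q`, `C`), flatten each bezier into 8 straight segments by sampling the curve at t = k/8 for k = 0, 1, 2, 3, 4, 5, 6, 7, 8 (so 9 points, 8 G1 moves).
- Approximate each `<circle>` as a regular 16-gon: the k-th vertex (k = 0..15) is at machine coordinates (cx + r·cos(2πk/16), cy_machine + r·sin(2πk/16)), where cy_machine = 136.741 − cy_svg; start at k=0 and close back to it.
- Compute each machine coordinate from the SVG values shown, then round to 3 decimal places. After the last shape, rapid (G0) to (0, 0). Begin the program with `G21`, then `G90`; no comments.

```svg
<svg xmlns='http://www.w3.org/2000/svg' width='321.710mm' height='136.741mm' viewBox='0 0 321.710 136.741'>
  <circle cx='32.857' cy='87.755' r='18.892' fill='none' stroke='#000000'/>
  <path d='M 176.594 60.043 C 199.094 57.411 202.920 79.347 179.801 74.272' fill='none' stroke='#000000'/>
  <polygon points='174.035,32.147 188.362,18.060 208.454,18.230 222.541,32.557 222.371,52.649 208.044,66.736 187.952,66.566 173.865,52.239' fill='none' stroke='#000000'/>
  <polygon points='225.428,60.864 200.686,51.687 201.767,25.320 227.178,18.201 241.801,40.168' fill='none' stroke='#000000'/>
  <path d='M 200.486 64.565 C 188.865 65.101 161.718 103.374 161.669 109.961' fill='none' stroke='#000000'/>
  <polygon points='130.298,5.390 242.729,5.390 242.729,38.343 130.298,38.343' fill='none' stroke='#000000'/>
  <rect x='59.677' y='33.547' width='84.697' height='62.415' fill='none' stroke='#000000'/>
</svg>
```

viewBox `0 0 321.710 136.741` with mm width/height → 1 unit = 1 mm. Flip: y_m = 136.741 − y_svg.

**Shape 1** — `<circle>` circle, stroke `#000000` → cut (S883, F1447). Machine vertices: (51.749,48.986) → (50.311,56.216) → (46.216,62.345) → (40.087,66.440) → (32.857,67.878) → (25.627,66.440) → (19.498,62.345) → (15.403,56.216) → (13.965,48.986) → (15.403,41.756) → (19.498,35.627) → (25.627,31.532) → (32.857,30.094) → (40.087,31.532) → (46.216,35.627) → (50.311,41.756) → (51.749,48.986). Closed: final G1 returns to the first vertex.

**Shape 2** — `<path>` cubic bezier, stroke `#000000` → cut (S883, F1447). Control points (SVG): P0=(176.594,60.043), P1=(199.094,57.411), P2=(202.920,79.347), P3=(179.801,74.272); sampled at t=k/8. Machine vertices: (176.594,76.698) → (184.140,76.634) → (189.838,74.871) → (193.592,72.014) → (195.305,68.667) → (194.879,65.435) → (192.217,62.921) → (187.224,61.731) → (179.801,62.469). Open path.

**Shape 3** — `<polygon>` regular polygon, stroke `#000000` → cut (S883, F1447). Machine vertices: (174.035,104.594) → (188.362,118.681) → (208.454,118.511) → (222.541,104.184) → (222.371,84.092) → (208.044,70.005) → (187.952,70.175) → (173.865,84.502) → (174.035,104.594). Closed: final G1 returns to the first vertex.

**Shape 4** — `<polygon>` regular polygon, stroke `#000000` → cut (S883, F1447). Machine vertices: (225.428,75.877) → (200.686,85.054) → (201.767,111.421) → (227.178,118.540) → (241.801,96.573) → (225.428,75.877). Closed: final G1 returns to the first vertex.

**Shape 5** — `<path>` cubic bezier, stroke `#000000` → cut (S883, F1447). Control points (SVG): P0=(200.486,64.565), P1=(188.865,65.101), P2=(161.718,103.374), P3=(161.669,109.961); sampled at t=k/8. Machine vertices: (200.486,72.176) → (195.484,70.342) → (189.525,65.783) → (183.110,59.314) → (176.738,51.747) → (170.908,43.897) → (166.121,36.577) → (162.874,30.600) → (161.669,26.780). Open path.

**Shape 6** — `<polygon>` rectangle, stroke `#000000` → cut (S883, F1447). Machine vertices: (130.298,131.351) → (242.729,131.351) → (242.729,98.398) → (130.298,98.398) → (130.298,131.351). Closed: final G1 returns to the first vertex.

**Shape 7** — `<rect>` rectangle, stroke `#000000` → cut (S883, F1447). Machine vertices: (59.677,103.194) → (144.374,103.194) → (144.374,40.779) → (59.677,40.779) → (59.677,103.194). Closed: final G1 returns to the first vertex.

G21
G90
G0 X51.749 Y48.986
M4 S883
G1 X50.311 Y56.216 F1447
G1 X46.216 Y62.345
G1 X40.087 Y66.440
G1 X32.857 Y67.878
G1 X25.627 Y66.440
G1 X19.498 Y62.345
G1 X15.403 Y56.216
G1 X13.965 Y48.986
G1 X15.403 Y41.756
G1 X19.498 Y35.627
G1 X25.627 Y31.532
G1 X32.857 Y30.094
G1 X40.087 Y31.532
G1 X46.216 Y35.627
G1 X50.311 Y41.756
G1 X51.749 Y48.986
M5
G0 X176.594 Y76.698
M4 S883
G1 X184.140 Y76.634 F1447
G1 X189.838 Y74.871
G1 X193.592 Y72.014
G1 X195.305 Y68.667
G1 X194.879 Y65.435
G1 X192.217 Y62.921
G1 X187.224 Y61.731
G1 X179.801 Y62.469
M5
G0 X174.035 Y104.594
M4 S883
G1 X188.362 Y118.681 F1447
G1 X208.454 Y118.511
G1 X222.541 Y104.184
G1 X222.371 Y84.092
G1 X208.044 Y70.005
G1 X187.952 Y70.175
G1 X173.865 Y84.502
G1 X174.035 Y104.594
M5
G0 X225.428 Y75.877
M4 S883
G1 X200.686 Y85.054 F1447
G1 X201.767 Y111.421
G1 X227.178 Y118.540
G1 X241.801 Y96.573
G1 X225.428 Y75.877
M5
G0 X200.486 Y72.176
M4 S883
G1 X195.484 Y70.342 F1447
G1 X189.525 Y65.783
G1 X183.110 Y59.314
G1 X176.738 Y51.747
G1 X170.908 Y43.897
G1 X166.121 Y36.577
G1 X162.874 Y30.600
G1 X161.669 Y26.780
M5
G0 X130.298 Y131.351
M4 S883
G1 X242.729 Y131.351 F1447
G1 X242.729 Y98.398
G1 X130.298 Y98.398
G1 X130.298 Y131.351
M5
G0 X59.677 Y103.194
M4 S883
G1 X144.374 Y103.194 F1447
G1 X144.374 Y40.779
G1 X59.677 Y40.779
G1 X59.677 Y103.194
M5
G0 X0.000 Y0.000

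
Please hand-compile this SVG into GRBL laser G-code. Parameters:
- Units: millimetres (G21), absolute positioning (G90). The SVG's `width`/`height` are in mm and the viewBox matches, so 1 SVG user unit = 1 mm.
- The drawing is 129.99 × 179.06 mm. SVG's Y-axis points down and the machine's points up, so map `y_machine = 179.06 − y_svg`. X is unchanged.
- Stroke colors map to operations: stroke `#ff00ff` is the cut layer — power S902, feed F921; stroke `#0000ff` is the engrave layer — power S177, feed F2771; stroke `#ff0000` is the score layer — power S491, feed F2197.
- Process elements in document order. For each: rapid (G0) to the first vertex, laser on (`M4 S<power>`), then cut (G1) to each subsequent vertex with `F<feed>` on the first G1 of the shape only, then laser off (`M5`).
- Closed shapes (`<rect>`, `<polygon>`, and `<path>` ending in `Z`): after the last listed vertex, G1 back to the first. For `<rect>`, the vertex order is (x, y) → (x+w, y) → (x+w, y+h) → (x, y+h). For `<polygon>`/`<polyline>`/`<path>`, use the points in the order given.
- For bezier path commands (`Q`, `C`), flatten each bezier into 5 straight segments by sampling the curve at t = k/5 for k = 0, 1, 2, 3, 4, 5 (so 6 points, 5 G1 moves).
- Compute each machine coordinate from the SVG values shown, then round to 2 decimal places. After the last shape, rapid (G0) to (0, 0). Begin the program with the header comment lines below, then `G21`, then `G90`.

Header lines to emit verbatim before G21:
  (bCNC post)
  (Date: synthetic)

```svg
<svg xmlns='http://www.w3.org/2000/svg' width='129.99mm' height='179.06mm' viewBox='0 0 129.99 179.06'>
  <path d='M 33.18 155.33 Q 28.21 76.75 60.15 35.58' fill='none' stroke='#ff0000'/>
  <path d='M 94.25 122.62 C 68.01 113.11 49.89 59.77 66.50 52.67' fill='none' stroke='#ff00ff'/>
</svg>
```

Since the viewBox matches the mm dimensions, user units are millimetres directly. The only transform is the Y-flip y_m = 179.06 − y_svg.

Shape 1 is a quadratic bezier drawn with `<path>`. Its stroke #ff0000 means score at S491, F2197. After flipping Y the toolpath is (33.18,23.73) → (32.67,53.67) → (35.11,80.61) → (40.50,104.56) → (48.85,125.52) → (60.15,143.48).

Shape 2 is a cubic bezier drawn with `<path>`. Its stroke #ff00ff means cut at S902, F921. After flipping Y the toolpath is (94.25,56.44) → (79.69,66.69) → (68.36,83.13) → (61.54,101.44) → (60.49,117.30) → (66.50,126.39).

(bCNC post)
(Date: synthetic)
G21
G90
G0 X33.18 Y23.73
M4 S491
G1 X32.67 Y53.67 F2197
G1 X35.11 Y80.61
G1 X40.50 Y104.56
G1 X48.85 Y125.52
G1 X60.15 Y143.48
M5
G0 X94.25 Y56.44
M4 S902
G1 X79.69 Y66.69 F921
G1 X68.36 Y83.13
G1 X61.54 Y101.44
G1 X60.49 Y117.30
G1 X66.50 Y126.39
M5
G0 X0.00 Y0.00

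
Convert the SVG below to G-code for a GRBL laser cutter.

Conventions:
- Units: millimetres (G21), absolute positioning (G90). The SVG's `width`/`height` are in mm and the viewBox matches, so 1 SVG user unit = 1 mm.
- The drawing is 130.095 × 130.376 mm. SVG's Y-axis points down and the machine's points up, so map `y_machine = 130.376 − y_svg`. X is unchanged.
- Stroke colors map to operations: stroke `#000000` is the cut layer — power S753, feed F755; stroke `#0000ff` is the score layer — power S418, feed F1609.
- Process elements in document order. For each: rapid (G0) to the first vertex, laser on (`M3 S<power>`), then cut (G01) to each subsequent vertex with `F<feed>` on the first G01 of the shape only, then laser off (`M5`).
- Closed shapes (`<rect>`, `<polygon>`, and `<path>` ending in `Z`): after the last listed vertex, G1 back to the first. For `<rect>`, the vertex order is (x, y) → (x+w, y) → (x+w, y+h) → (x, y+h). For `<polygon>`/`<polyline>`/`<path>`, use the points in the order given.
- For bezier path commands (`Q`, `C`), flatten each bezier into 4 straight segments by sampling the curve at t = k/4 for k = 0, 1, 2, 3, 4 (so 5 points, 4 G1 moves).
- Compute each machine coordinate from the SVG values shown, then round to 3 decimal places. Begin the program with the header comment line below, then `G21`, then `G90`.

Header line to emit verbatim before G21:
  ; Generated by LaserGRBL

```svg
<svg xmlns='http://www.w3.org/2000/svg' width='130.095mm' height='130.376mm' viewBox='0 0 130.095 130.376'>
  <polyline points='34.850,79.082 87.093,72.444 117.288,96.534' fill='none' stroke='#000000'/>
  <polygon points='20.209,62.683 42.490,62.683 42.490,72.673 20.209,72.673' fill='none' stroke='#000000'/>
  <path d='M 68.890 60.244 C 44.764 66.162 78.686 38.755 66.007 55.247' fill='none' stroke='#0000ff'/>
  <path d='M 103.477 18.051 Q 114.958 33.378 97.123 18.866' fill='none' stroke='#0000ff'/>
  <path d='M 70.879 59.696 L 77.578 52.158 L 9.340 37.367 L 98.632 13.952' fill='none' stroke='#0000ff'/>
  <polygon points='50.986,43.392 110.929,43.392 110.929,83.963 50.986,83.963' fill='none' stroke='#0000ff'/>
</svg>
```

; Generated by LaserGRBL
G21
G90
G0 X34.850 Y51.294
M3 S753
G01 X87.093 Y57.932 F755
G01 X117.288 Y33.842
M5
G0 X20.209 Y67.693
M3 S753
G01 X42.490 Y67.693 F755
G01 X42.490 Y57.703
G01 X20.209 Y57.703
G01 X20.209 Y67.693
M5
G0 X68.890 Y70.132
M3 S418
G01 X60.044 Y70.735 F1609
G01 X63.156 Y76.596
G01 X68.414 Y80.474
G01 X66.007 Y75.129
M5
G0 X103.477 Y112.325
M3 S418
G01 X107.385 Y106.526 F1609
G01 X107.629 Y104.458
G01 X104.208 Y106.119
G01 X97.123 Y111.510
M5
G0 X70.879 Y70.680
M3 S418
G01 X77.578 Y78.218 F1609
G01 X9.340 Y93.009
G01 X98.632 Y116.424
M5
G0 X50.986 Y86.984
M3 S418
G01 X110.929 Y86.984 F1609
G01 X110.929 Y46.413
G01 X50.986 Y46.413
G01 X50.986 Y86.984
M5

Since the viewBox matches the mm dimensions, user units are millimetres directly. The only transform is the Y-flip y_m = 130.376 − y_svg.

Shape 1 is a open polyline drawn with `<polyline>`. Its stroke #000000 means cut at S753, F755. After flipping Y the toolpath is (34.850,51.294) → (87.093,57.932) → (117.288,33.842).

Shape 2 is a rectangle drawn with `<polygon>`. Its stroke #000000 means cut at S753, F755. After flipping Y the toolpath is (20.209,67.693) → (42.490,67.693) → (42.490,57.703) → (20.209,57.703) → (20.209,67.693), returning to the start.

Shape 3 is a cubic bezier drawn with `<path>`. Its stroke #0000ff means score at S418, F1609. After flipping Y the toolpath is (68.890,70.132) → (60.044,70.735) → (63.156,76.596) → (68.414,80.474) → (66.007,75.129).

Shape 4 is a quadratic bezier drawn with `<path>`. Its stroke #0000ff means score at S418, F1609. After flipping Y the toolpath is (103.477,112.325) → (107.385,106.526) → (107.629,104.458) → (104.208,106.119) → (97.123,111.510).

Shape 5 is a open polyline drawn with `<path>`. Its stroke #0000ff means score at S418, F1609. After flipping Y the toolpath is (70.879,70.680) → (77.578,78.218) → (9.340,93.009) → (98.632,116.424).

Shape 6 is a rectangle drawn with `<polygon>`. Its stroke #0000ff means score at S418, F1609. After flipping Y the toolpath is (50.986,86.984) → (110.929,86.984) → (110.929,46.413) → (50.986,46.413) → (50.986,86.984), returning to the start.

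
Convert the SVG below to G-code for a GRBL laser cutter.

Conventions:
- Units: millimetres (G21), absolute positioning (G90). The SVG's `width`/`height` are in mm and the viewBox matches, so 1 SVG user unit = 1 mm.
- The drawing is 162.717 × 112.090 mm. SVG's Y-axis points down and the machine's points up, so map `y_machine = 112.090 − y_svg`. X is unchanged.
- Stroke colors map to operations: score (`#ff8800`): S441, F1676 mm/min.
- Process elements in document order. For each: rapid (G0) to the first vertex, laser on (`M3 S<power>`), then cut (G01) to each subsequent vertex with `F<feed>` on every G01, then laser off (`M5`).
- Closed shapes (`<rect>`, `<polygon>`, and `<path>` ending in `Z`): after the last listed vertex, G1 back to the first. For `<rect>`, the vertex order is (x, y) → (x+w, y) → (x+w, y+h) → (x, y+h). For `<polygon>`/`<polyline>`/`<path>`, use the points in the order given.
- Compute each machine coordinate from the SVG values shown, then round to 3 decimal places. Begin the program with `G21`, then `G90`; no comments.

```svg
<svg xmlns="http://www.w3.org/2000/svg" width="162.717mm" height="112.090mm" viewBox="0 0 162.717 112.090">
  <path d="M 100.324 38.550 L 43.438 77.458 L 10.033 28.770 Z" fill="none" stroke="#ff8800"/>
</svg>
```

G21
G90
G0 X100.324 Y73.540
M3 S441
G01 X43.438 Y34.632 F1676
G01 X10.033 Y83.320 F1676
G01 X100.324 Y73.540 F1676
M5

Since the viewBox matches the mm dimensions, user units are millimetres directly. The only transform is the Y-flip y_m = 112.090 − y_svg.

Shape 1 is a closed polygon drawn with `<path>`. Its stroke #ff8800 means score at S441, F1676. After flipping Y the toolpath is (100.324,73.540) → (43.438,34.632) → (10.033,83.320) → (100.324,73.540), returning to the start.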